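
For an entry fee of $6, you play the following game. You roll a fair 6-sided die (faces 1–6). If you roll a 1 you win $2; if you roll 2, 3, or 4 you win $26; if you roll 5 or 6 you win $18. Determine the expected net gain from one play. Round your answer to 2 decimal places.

E[payout] = (1/6)·2 + (1/3)·18 + (1/2)·26 = 58/3
Expected profit = 58/3 − 6 = 40/3 ≈ $13.33

$13.33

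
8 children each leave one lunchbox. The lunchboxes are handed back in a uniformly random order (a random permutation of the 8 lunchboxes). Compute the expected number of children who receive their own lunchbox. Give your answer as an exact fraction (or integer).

Let Xᵢ = 1 if person i gets their own lunchbox. For each i, P(Xᵢ=1) = 1/8.
By linearity of expectation, E[X₁+…+X_8] = 8·(1/8) = 1.

1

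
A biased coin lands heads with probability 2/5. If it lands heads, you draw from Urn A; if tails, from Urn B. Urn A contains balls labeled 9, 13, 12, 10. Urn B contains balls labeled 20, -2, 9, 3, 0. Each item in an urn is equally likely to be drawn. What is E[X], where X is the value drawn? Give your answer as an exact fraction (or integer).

E[X | Urn A] = (9 + 13 + 12 + 10)/4 = 11
E[X | Urn B] = (20 − 2 + 9 + 3 + 0)/5 = 6
E[X] = (2/5)·11 + (3/5)·6 = 8

8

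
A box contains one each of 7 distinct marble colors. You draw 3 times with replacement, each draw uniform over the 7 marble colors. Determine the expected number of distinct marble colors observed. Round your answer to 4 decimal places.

Let Xⱼ=1 if type j appears at least once. P(Xⱼ=1) = 1 − ((7−1)/7)^3 = 127/343.
E[#distinct] = 7·127/343 = 127/49.
≈ 2.5918

2.5918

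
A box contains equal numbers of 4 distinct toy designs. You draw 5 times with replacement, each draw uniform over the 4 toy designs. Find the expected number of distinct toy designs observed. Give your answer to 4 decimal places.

3.0508

Let Xⱼ=1 if type j appears at least once. P(Xⱼ=1) = 1 − ((4−1)/4)^5 = 781/1024.
E[#distinct] = 4·781/1024 = 781/256.
≈ 3.0508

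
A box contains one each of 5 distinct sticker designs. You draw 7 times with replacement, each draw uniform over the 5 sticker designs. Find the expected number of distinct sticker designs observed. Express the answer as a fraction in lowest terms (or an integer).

61741/15625

Let Xⱼ=1 if type j appears at least once. P(Xⱼ=1) = 1 − ((5−1)/5)^7 = 61741/78125.
E[#distinct] = 5·61741/78125 = 61741/15625.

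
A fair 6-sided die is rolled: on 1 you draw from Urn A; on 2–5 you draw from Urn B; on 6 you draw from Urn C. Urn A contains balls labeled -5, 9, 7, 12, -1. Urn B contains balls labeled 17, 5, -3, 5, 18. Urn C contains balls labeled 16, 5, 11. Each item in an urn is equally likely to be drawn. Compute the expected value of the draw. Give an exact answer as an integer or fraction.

73/9

E[X | Urn A] = (-5 + 9 + 7 + 12 − 1)/5 = 22/5
E[X | Urn B] = (17 + 5 − 3 + 5 + 18)/5 = 42/5
E[X | Urn C] = (16 + 5 + 11)/3 = 32/3
E[X] = (1/6)·22/5 + (2/3)·42/5 + (1/6)·32/3 = 73/9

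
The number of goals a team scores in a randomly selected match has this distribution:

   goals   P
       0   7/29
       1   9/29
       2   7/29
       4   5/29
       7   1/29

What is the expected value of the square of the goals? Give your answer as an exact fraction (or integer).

166/29

E[X²] = (7/29)·0 + (9/29)·1 + (7/29)·4 + (5/29)·16 + (1/29)·49
     = 166/29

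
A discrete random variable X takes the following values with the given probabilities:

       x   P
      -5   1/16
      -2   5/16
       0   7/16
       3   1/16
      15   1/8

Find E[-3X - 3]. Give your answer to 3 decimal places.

E[-3x-3] = (1/16)·12 + (5/16)·3 + (7/16)·(-3) + (1/16)·(-12) + (1/8)·(-48)
     = -51/8 ≈ -6.375

-6.375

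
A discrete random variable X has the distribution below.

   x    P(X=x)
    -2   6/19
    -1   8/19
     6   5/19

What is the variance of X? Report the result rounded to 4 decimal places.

E[X] = (6/19)·(-2) + (8/19)·(-1) + (5/19)·6 = 10/19
E[X²] = (6/19)·4 + (8/19)·1 + (5/19)·36 = 212/19
Var(X) = 212/19 − (10/19)² = 3928/361 ≈ 10.8809

10.8809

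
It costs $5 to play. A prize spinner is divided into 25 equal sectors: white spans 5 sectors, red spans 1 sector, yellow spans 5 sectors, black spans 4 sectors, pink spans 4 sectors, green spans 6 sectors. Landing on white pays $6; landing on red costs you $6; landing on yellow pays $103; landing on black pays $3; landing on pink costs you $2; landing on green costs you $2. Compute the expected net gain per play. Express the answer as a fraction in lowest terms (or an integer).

E[payout] = (5/25)·6 + (1/25)·(-6) + (5/25)·103 + (4/25)·3 + (4/25)·(-2) + (6/25)·(-2) = 531/25
Expected profit = 531/25 − 5 = 406/25

406/25 dollars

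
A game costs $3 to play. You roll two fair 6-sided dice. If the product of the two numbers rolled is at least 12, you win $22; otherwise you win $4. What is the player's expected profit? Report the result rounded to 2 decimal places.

$9.50

E[payout] = (19/36)·4 + (17/36)·22 = 25/2
Expected profit = 25/2 − 3 = 19/2 ≈ $9.50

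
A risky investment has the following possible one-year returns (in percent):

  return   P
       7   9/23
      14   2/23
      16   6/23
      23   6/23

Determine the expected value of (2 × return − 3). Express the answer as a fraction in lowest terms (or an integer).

581/23

E[2x-3] = (9/23)·11 + (2/23)·25 + (6/23)·29 + (6/23)·43
     = 581/23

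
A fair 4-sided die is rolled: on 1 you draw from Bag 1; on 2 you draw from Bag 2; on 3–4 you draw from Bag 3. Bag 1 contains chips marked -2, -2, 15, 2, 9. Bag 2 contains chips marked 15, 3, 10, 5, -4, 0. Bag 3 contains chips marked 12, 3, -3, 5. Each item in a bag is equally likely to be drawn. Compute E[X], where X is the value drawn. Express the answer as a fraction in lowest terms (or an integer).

E[X | Bag 1] = (-2 − 2 + 15 + 2 + 9)/5 = 22/5
E[X | Bag 2] = (15 + 3 + 10 + 5 − 4 + 0)/6 = 29/6
E[X | Bag 3] = (12 + 3 − 3 + 5)/4 = 17/4
E[X] = (1/4)·22/5 + (1/4)·29/6 + (1/2)·17/4 = 133/30

133/30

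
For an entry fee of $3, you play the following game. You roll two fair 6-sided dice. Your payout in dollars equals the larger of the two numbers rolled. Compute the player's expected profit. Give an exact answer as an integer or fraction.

53/36 dollars

Distribution of the larger of the two numbers rolled: 1 w.p. 1/36, 2 w.p. 1/12, 3 w.p. 5/36, 4 w.p. 7/36, 5 w.p. 1/4, 6 w.p. 11/36
E[payout] = (1/36)·1 + (1/12)·2 + (5/36)·3 + (7/36)·4 + (1/4)·5 + (11/36)·6 = 161/36
Expected profit = 161/36 − 3 = 53/36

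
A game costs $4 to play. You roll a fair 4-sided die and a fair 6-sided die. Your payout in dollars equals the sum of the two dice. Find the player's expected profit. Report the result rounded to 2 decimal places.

Distribution of the sum of the two dice: 2 w.p. 1/24, 3 w.p. 1/12, 4 w.p. 1/8, 5 w.p. 1/6, 6 w.p. 1/6, 7 w.p. 1/6, …
E[payout] = (1/24)·2 + (1/12)·3 + (1/8)·4 + (1/6)·5 + (1/6)·6 + (1/6)·7 + (1/8)·8 + (1/12)·9 + (1/24)·10 = 6
Expected profit = 6 − 4 = 2 ≈ $2.00

$2.00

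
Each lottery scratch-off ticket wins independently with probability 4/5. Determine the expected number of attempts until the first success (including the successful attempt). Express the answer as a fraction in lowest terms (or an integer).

5/4

For a geometric distribution, E[trials] = 1/p = 1/(4/5) = 5/4.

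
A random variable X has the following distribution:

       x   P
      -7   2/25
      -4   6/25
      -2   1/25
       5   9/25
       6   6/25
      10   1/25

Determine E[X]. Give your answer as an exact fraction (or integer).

51/25

E[X] = (2/25)·(-7) + (6/25)·(-4) + (1/25)·(-2) + (9/25)·5 + (6/25)·6 + (1/25)·10
     = 51/25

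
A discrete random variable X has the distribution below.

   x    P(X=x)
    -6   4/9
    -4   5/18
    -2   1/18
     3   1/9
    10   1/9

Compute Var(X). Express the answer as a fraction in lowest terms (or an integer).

2171/81

E[X] = (4/9)·(-6) + (5/18)·(-4) + (1/18)·(-2) + (1/9)·3 + (1/9)·10 = -22/9
E[X²] = (4/9)·36 + (5/18)·16 + (1/18)·4 + (1/9)·9 + (1/9)·100 = 295/9
Var(X) = 295/9 − (-22/9)² = 2171/81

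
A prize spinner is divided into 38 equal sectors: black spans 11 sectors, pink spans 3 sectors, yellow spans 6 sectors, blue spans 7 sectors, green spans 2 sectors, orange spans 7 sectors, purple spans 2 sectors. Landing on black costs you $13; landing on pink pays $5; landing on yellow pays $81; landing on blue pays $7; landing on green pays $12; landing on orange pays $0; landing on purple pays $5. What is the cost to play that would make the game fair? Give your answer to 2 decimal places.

E[payout] = (11/38)·(-13) + (3/38)·5 + (6/38)·81 + (7/38)·7 + (2/38)·12 + (7/38)·0 + (2/38)·5 = 441/38
Fair fee = E[payout] = 441/38 ≈ $11.61

$11.61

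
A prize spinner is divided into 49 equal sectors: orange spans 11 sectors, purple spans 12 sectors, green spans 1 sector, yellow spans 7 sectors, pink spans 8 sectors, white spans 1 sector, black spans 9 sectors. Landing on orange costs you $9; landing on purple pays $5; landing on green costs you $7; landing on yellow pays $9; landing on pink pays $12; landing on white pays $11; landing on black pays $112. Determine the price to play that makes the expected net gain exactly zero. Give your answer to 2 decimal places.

$23.10

E[payout] = (11/49)·(-9) + (12/49)·5 + (1/49)·(-7) + (7/49)·9 + (8/49)·12 + (1/49)·11 + (9/49)·112 = 1132/49
Fair fee = E[payout] = 1132/49 ≈ $23.10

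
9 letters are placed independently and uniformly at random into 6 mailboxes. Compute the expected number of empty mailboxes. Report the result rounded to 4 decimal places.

1.1628

Let Xⱼ=1 if mailbox j is empty. P(Xⱼ=1) = ((6-1)/6)^9 = 1953125/10077696.
By linearity, E[#empty] = 6·1953125/10077696 = 1953125/1679616.
≈ 1.1628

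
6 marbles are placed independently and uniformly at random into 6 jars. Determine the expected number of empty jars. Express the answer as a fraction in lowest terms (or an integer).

Let Xⱼ=1 if jar j is empty. P(Xⱼ=1) = ((6-1)/6)^6 = 15625/46656.
By linearity, E[#empty] = 6·15625/46656 = 15625/7776.

15625/7776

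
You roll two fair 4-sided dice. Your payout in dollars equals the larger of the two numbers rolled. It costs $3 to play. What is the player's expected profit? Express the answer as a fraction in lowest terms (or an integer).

Distribution of the larger of the two numbers rolled: 1 w.p. 1/16, 2 w.p. 3/16, 3 w.p. 5/16, 4 w.p. 7/16
E[payout] = (1/16)·1 + (3/16)·2 + (5/16)·3 + (7/16)·4 = 25/8
Expected profit = 25/8 − 3 = 1/8

1/8 dollars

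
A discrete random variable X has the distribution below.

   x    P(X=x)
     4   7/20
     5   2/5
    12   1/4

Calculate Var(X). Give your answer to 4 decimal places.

10.6400

E[X] = (7/20)·4 + (2/5)·5 + (1/4)·12 = 32/5
E[X²] = (7/20)·16 + (2/5)·25 + (1/4)·144 = 258/5
Var(X) = 258/5 − (32/5)² = 266/25 ≈ 10.6400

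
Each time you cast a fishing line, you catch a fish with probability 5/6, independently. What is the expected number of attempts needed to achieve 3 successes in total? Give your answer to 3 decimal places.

3.600

By linearity (sum of 3 independent geometric waits), E[trials] = 3/p = 3/(5/6) = 18/5.
≈ 3.600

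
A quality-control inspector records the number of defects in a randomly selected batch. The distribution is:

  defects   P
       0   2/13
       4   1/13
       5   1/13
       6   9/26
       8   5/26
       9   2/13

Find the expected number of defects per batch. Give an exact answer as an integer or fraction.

74/13

E[X] = (2/13)·0 + (1/13)·4 + (1/13)·5 + (9/26)·6 + (5/26)·8 + (2/13)·9
     = 74/13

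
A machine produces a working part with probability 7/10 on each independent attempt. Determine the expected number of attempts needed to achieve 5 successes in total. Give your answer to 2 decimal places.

By linearity (sum of 5 independent geometric waits), E[trials] = 5/p = 5/(7/10) = 50/7.
≈ 7.14

7.14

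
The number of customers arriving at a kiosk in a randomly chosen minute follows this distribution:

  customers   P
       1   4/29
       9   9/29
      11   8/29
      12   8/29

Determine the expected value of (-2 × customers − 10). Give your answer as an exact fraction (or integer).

E[-2x-10] = (4/29)·(-12) + (9/29)·(-28) + (8/29)·(-32) + (8/29)·(-34)
     = -828/29

-828/29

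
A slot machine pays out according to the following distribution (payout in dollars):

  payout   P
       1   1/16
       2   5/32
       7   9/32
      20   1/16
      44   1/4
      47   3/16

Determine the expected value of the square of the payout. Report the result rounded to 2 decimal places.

937.66

E[X²] = (1/16)·1 + (5/32)·4 + (9/32)·49 + (1/16)·400 + (1/4)·1936 + (3/16)·2209
     = 30005/32 ≈ 937.66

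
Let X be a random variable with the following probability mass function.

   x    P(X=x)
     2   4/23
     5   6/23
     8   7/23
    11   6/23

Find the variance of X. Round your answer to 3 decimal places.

9.868

E[X] = (4/23)·2 + (6/23)·5 + (7/23)·8 + (6/23)·11 = 160/23
E[X²] = (4/23)·4 + (6/23)·25 + (7/23)·64 + (6/23)·121 = 1340/23
Var(X) = 1340/23 − (160/23)² = 5220/529 ≈ 9.868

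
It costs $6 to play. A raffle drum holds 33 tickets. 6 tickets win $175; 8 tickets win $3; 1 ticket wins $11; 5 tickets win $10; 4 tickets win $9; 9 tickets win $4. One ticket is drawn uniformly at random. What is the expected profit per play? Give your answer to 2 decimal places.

E[payout] = (6/33)·175 + (8/33)·3 + (1/33)·11 + (5/33)·10 + (4/33)·9 + (9/33)·4 = 1207/33
Expected profit = 1207/33 − 6 = 1009/33 ≈ $30.58

$30.58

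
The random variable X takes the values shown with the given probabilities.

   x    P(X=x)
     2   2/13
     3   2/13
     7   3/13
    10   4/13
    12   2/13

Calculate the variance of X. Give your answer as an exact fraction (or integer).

2168/169

E[X] = (2/13)·2 + (2/13)·3 + (3/13)·7 + (4/13)·10 + (2/13)·12 = 95/13
E[X²] = (2/13)·4 + (2/13)·9 + (3/13)·49 + (4/13)·100 + (2/13)·144 = 861/13
Var(X) = 861/13 − (95/13)² = 2168/169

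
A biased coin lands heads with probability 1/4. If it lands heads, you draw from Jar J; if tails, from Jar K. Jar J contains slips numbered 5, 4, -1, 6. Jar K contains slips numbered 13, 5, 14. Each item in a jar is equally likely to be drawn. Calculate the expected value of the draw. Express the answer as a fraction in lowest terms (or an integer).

71/8

E[X | Jar J] = (5 + 4 − 1 + 6)/4 = 7/2
E[X | Jar K] = (13 + 5 + 14)/3 = 32/3
E[X] = (1/4)·7/2 + (3/4)·32/3 = 71/8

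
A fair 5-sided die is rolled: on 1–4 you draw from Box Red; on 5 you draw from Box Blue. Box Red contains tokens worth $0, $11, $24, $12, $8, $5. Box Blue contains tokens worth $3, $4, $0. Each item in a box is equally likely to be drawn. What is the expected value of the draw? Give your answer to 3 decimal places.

E[X | Box Red] = (0 + 11 + 24 + 12 + 8 + 5)/6 = 10
E[X | Box Blue] = (3 + 4 + 0)/3 = 7/3
E[X] = (4/5)·10 + (1/5)·7/3 = 127/15 ≈ 8.467

$8.467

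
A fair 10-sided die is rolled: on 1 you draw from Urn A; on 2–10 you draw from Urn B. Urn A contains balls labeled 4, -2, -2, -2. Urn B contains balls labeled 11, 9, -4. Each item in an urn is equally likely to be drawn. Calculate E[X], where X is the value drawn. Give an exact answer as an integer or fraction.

E[X | Urn A] = (4 − 2 − 2 − 2)/4 = -1/2
E[X | Urn B] = (11 + 9 − 4)/3 = 16/3
E[X] = (1/10)·(-1/2) + (9/10)·16/3 = 19/4

19/4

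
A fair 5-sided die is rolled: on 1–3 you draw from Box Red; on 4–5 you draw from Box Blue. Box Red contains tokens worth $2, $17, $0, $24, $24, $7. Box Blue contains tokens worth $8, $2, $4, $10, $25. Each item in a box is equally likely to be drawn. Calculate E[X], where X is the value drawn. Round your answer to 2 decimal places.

$11.32

E[X | Box Red] = (2 + 17 + 0 + 24 + 24 + 7)/6 = 37/3
E[X | Box Blue] = (8 + 2 + 4 + 10 + 25)/5 = 49/5
E[X] = (3/5)·37/3 + (2/5)·49/5 = 283/25 ≈ 11.32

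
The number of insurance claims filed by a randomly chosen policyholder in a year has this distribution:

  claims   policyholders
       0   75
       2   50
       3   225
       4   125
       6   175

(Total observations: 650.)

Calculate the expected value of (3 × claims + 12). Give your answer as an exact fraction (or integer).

591/26

Total = 650, so P(claims=0) = 75/650, etc.
E[3x+12] = (3/26)·12 + (1/13)·18 + (9/26)·21 + (5/26)·24 + (7/26)·30
     = 591/26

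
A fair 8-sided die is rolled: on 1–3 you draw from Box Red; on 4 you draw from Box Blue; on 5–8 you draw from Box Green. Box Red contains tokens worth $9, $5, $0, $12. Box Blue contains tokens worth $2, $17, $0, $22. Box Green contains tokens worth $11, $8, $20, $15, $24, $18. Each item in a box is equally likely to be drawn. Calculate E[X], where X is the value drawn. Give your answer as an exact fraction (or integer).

E[X | Box Red] = (9 + 5 + 0 + 12)/4 = 13/2
E[X | Box Blue] = (2 + 17 + 0 + 22)/4 = 41/4
E[X | Box Green] = (11 + 8 + 20 + 15 + 24 + 18)/6 = 16
E[X] = (3/8)·13/2 + (1/8)·41/4 + (1/2)·16 = 375/32

375/32 dollars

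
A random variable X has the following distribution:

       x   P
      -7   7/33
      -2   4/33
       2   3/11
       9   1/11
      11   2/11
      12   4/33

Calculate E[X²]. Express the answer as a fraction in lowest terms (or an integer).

E[X²] = (7/33)·49 + (4/33)·4 + (3/11)·4 + (1/11)·81 + (2/11)·121 + (4/33)·144
     = 1940/33

1940/33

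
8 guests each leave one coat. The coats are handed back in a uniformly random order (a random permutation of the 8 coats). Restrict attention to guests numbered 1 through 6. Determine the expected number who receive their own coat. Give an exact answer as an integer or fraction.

Let Xᵢ = 1 if person i gets their own coat. For each i, P(Xᵢ=1) = 1/8.
By linearity of expectation, E[X₁+…+X_6] = 6·(1/8) = 3/4.

3/4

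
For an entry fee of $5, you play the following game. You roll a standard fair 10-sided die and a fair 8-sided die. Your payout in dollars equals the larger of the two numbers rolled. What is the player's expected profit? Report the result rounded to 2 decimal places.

$1.55

Distribution of the larger of the two numbers rolled: 1 w.p. 1/80, 2 w.p. 3/80, 3 w.p. 1/16, 4 w.p. 7/80, 5 w.p. 9/80, 6 w.p. 11/80, …
E[payout] = (1/80)·1 + (3/80)·2 + (1/16)·3 + (7/80)·4 + (9/80)·5 + (11/80)·6 + (13/80)·7 + (3/16)·8 + (1/10)·9 + (1/10)·10 = 131/20
Expected profit = 131/20 − 5 = 31/20 ≈ $1.55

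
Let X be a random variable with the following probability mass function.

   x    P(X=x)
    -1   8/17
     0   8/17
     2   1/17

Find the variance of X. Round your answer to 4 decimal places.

0.5813

E[X] = (8/17)·(-1) + (8/17)·0 + (1/17)·2 = -6/17
E[X²] = (8/17)·1 + (8/17)·0 + (1/17)·4 = 12/17
Var(X) = 12/17 − (-6/17)² = 168/289 ≈ 0.5813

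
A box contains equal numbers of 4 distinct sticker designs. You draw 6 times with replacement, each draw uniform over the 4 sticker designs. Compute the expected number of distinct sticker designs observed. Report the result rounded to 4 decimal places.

3.2881

Let Xⱼ=1 if type j appears at least once. P(Xⱼ=1) = 1 − ((4−1)/4)^6 = 3367/4096.
E[#distinct] = 4·3367/4096 = 3367/1024.
≈ 3.2881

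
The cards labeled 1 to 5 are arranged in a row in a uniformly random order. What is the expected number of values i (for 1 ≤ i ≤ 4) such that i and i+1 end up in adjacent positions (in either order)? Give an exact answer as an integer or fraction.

For each i ∈ {1,…,4}, let Xᵢ = 1 if i and i+1 are adjacent. P(Xᵢ=1) = 2·(5−1)!/5! = 2/5.
By linearity, E[ΣXᵢ] = (4)·(2/5) = 8/5.

8/5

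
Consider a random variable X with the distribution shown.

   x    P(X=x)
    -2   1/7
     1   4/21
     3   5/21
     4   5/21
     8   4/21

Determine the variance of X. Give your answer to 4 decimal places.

E[X] = (1/7)·(-2) + (4/21)·1 + (5/21)·3 + (5/21)·4 + (4/21)·8 = 65/21
E[X²] = (1/7)·4 + (4/21)·1 + (5/21)·9 + (5/21)·16 + (4/21)·64 = 397/21
Var(X) = 397/21 − (65/21)² = 4112/441 ≈ 9.3243

9.3243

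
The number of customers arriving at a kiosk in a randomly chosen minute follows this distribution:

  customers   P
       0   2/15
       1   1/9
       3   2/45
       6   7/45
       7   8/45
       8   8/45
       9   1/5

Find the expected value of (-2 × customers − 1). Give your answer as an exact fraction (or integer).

E[-2x-1] = (2/15)·(-1) + (1/9)·(-3) + (2/45)·(-7) + (7/45)·(-13) + (8/45)·(-15) + (8/45)·(-17) + (1/5)·(-19)
     = -553/45

-553/45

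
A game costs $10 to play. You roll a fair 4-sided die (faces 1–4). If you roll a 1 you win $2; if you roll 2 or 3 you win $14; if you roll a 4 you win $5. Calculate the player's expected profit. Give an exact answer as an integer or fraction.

E[payout] = (1/4)·2 + (1/4)·5 + (1/2)·14 = 35/4
Expected profit = 35/4 − 10 = -5/4

-5/4 dollars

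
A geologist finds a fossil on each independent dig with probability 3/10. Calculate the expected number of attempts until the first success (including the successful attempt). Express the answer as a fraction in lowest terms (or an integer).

10/3

For a geometric distribution, E[trials] = 1/p = 1/(3/10) = 10/3.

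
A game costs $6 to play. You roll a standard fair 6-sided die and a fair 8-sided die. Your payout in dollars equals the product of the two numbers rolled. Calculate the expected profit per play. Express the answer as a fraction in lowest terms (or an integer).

Distribution of the product of the two numbers rolled: 1 w.p. 1/48, 2 w.p. 1/24, 3 w.p. 1/24, 4 w.p. 1/16, 5 w.p. 1/24, 6 w.p. 1/12, …
E[payout] = (1/48)·1 + (1/24)·2 + (1/24)·3 + (1/16)·4 + (1/24)·5 + (1/12)·6 + (1/48)·7 + (1/16)·8 + (1/48)·9 + (1/24)·10 + (1/12)·12 + (1/48)·14 + (1/24)·15 + (1/24)·16 + (1/24)·18 + (1/24)·20 + (1/48)·21 + (1/16)·24 + (1/48)·25 + (1/48)·28 + (1/24)·30 + (1/48)·32 + (1/48)·35 + (1/48)·36 + (1/48)·40 + (1/48)·42 + (1/48)·48 = 63/4
Expected profit = 63/4 − 6 = 39/4

39/4 dollars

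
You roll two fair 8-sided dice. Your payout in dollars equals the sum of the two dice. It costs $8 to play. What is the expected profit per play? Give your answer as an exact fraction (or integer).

Distribution of the sum of the two dice: 2 w.p. 1/64, 3 w.p. 1/32, 4 w.p. 3/64, 5 w.p. 1/16, 6 w.p. 5/64, 7 w.p. 3/32, …
E[payout] = (1/64)·2 + (1/32)·3 + (3/64)·4 + (1/16)·5 + (5/64)·6 + (3/32)·7 + (7/64)·8 + (1/8)·9 + (7/64)·10 + (3/32)·11 + (5/64)·12 + (1/16)·13 + (3/64)·14 + (1/32)·15 + (1/64)·16 = 9
Expected profit = 9 − 8 = 1

$1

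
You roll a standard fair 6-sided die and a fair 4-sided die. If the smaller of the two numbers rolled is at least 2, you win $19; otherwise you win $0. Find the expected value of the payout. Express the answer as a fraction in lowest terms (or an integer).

E[payout] = (3/8)·0 + (5/8)·19 = 95/8

95/8 dollars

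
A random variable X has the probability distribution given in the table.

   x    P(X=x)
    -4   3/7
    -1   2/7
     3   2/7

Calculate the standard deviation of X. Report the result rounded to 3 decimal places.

2.900

E[X] = -8/7, E[X²] = 68/7
Var(X) = E[X²] − (E[X])² = 68/7 − 64/49 = 412/49
SD(X) = √(412/49) ≈ 2.900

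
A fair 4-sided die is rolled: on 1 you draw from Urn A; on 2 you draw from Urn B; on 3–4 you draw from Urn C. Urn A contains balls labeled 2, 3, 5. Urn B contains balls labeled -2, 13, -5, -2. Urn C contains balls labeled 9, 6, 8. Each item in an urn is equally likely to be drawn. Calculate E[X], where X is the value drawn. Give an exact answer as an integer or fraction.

59/12

E[X | Urn A] = (2 + 3 + 5)/3 = 10/3
E[X | Urn B] = (-2 + 13 − 5 − 2)/4 = 1
E[X | Urn C] = (9 + 6 + 8)/3 = 23/3
E[X] = (1/4)·10/3 + (1/4)·1 + (1/2)·23/3 = 59/12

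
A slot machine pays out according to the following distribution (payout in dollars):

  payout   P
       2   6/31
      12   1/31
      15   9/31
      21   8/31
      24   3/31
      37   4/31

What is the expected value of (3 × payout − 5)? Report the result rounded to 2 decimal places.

E[3x-5] = (6/31)·1 + (1/31)·31 + (9/31)·40 + (8/31)·58 + (3/31)·67 + (4/31)·106
     = 1486/31 ≈ 47.94

47.94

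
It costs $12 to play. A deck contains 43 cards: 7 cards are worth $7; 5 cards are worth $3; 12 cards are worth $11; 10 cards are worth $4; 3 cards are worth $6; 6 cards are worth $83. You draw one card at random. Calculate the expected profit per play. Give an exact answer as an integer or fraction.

236/43 dollars

E[payout] = (7/43)·7 + (5/43)·3 + (12/43)·11 + (10/43)·4 + (3/43)·6 + (6/43)·83 = 752/43
Expected profit = 752/43 − 12 = 236/43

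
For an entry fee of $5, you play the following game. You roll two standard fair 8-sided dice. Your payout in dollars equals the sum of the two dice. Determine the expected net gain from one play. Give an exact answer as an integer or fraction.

Distribution of the sum of the two dice: 2 w.p. 1/64, 3 w.p. 1/32, 4 w.p. 3/64, 5 w.p. 1/16, 6 w.p. 5/64, 7 w.p. 3/32, …
E[payout] = (1/64)·2 + (1/32)·3 + (3/64)·4 + (1/16)·5 + (5/64)·6 + (3/32)·7 + (7/64)·8 + (1/8)·9 + (7/64)·10 + (3/32)·11 + (5/64)·12 + (1/16)·13 + (3/64)·14 + (1/32)·15 + (1/64)·16 = 9
Expected profit = 9 − 5 = 4

$4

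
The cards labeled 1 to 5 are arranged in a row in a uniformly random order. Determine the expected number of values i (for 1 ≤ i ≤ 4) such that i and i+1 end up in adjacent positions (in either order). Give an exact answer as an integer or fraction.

8/5

For each i ∈ {1,…,4}, let Xᵢ = 1 if i and i+1 are adjacent. P(Xᵢ=1) = 2·(5−1)!/5! = 2/5.
By linearity, E[ΣXᵢ] = (4)·(2/5) = 8/5.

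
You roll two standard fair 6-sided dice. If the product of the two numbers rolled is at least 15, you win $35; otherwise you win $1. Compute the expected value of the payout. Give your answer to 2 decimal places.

$13.28

E[payout] = (23/36)·1 + (13/36)·35 = 239/18
≈ $13.28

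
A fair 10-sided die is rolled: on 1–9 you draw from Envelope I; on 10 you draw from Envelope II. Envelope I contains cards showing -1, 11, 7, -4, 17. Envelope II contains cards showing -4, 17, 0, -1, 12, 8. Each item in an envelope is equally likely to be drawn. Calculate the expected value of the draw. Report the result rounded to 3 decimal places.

E[X | Envelope I] = (-1 + 11 + 7 − 4 + 17)/5 = 6
E[X | Envelope II] = (-4 + 17 + 0 − 1 + 12 + 8)/6 = 16/3
E[X] = (9/10)·6 + (1/10)·16/3 = 89/15 ≈ 5.933

5.933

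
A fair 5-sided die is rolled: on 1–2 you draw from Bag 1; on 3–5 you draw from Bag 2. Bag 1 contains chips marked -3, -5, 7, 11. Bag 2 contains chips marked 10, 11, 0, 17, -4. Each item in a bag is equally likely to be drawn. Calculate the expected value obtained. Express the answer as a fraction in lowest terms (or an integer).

127/25

E[X | Bag 1] = (-3 − 5 + 7 + 11)/4 = 5/2
E[X | Bag 2] = (10 + 11 + 0 + 17 − 4)/5 = 34/5
E[X] = (2/5)·5/2 + (3/5)·34/5 = 127/25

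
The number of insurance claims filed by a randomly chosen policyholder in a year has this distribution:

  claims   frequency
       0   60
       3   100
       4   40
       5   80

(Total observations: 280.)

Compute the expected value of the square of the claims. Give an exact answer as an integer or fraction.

177/14

Total = 280, so P(claims=0) = 60/280, etc.
E[X²] = (3/14)·0 + (5/14)·9 + (1/7)·16 + (2/7)·25
     = 177/14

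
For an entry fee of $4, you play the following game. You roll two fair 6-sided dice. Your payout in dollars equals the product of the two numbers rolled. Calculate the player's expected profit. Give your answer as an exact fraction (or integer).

Distribution of the product of the two numbers rolled: 1 w.p. 1/36, 2 w.p. 1/18, 3 w.p. 1/18, 4 w.p. 1/12, 5 w.p. 1/18, 6 w.p. 1/9, …
E[payout] = (1/36)·1 + (1/18)·2 + (1/18)·3 + (1/12)·4 + (1/18)·5 + (1/9)·6 + (1/18)·8 + (1/36)·9 + (1/18)·10 + (1/9)·12 + (1/18)·15 + (1/36)·16 + (1/18)·18 + (1/18)·20 + (1/18)·24 + (1/36)·25 + (1/18)·30 + (1/36)·36 = 49/4
Expected profit = 49/4 − 4 = 33/4

33/4 dollars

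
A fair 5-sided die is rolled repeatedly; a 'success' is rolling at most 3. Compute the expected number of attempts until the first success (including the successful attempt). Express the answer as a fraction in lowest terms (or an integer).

5/3

For a geometric distribution, E[trials] = 1/p = 1/(3/5) = 5/3.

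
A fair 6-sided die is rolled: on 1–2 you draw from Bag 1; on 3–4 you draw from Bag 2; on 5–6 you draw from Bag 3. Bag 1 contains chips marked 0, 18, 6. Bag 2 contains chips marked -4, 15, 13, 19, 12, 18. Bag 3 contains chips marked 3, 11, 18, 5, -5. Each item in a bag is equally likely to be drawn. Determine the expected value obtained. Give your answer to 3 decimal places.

8.856

E[X | Bag 1] = (0 + 18 + 6)/3 = 8
E[X | Bag 2] = (-4 + 15 + 13 + 19 + 12 + 18)/6 = 73/6
E[X | Bag 3] = (3 + 11 + 18 + 5 − 5)/5 = 32/5
E[X] = (1/3)·8 + (1/3)·73/6 + (1/3)·32/5 = 797/90 ≈ 8.856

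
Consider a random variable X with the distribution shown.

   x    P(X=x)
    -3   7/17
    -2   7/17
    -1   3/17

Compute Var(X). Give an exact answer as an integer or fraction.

154/289

E[X] = (7/17)·(-3) + (7/17)·(-2) + (3/17)·(-1) = -38/17
E[X²] = (7/17)·9 + (7/17)·4 + (3/17)·1 = 94/17
Var(X) = 94/17 − (-38/17)² = 154/289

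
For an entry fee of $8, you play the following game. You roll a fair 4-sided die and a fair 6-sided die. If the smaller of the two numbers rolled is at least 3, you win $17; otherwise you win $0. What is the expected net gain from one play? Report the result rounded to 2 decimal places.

E[payout] = (2/3)·0 + (1/3)·17 = 17/3
Expected profit = 17/3 − 8 = -7/3 ≈ -$2.33

-$2.33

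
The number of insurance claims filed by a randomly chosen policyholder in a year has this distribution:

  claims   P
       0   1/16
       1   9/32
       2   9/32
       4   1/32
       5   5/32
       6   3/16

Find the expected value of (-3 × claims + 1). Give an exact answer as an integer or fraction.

-61/8

E[-3x+1] = (1/16)·1 + (9/32)·(-2) + (9/32)·(-5) + (1/32)·(-11) + (5/32)·(-14) + (3/16)·(-17)
     = -61/8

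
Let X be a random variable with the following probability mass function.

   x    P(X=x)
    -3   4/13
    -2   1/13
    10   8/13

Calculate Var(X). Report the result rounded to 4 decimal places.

E[X] = (4/13)·(-3) + (1/13)·(-2) + (8/13)·10 = 66/13
E[X²] = (4/13)·9 + (1/13)·4 + (8/13)·100 = 840/13
Var(X) = 840/13 − (66/13)² = 6564/169 ≈ 38.8402

38.8402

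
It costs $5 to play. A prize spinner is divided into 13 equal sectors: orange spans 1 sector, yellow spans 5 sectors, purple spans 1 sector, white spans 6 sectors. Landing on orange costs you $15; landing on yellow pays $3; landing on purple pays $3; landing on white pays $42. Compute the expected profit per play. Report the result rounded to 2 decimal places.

$14.62

E[payout] = (1/13)·(-15) + (5/13)·3 + (1/13)·3 + (6/13)·42 = 255/13
Expected profit = 255/13 − 5 = 190/13 ≈ $14.62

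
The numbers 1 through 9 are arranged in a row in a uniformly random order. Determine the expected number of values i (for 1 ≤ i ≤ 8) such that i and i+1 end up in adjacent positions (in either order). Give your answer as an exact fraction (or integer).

16/9

For each i ∈ {1,…,8}, let Xᵢ = 1 if i and i+1 are adjacent. P(Xᵢ=1) = 2·(9−1)!/9! = 2/9.
By linearity, E[ΣXᵢ] = (8)·(2/9) = 16/9.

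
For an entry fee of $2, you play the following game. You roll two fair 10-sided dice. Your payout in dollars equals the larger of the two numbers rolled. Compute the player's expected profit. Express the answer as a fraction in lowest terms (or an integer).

103/20 dollars

Distribution of the larger of the two numbers rolled: 1 w.p. 1/100, 2 w.p. 3/100, 3 w.p. 1/20, 4 w.p. 7/100, 5 w.p. 9/100, 6 w.p. 11/100, …
E[payout] = (1/100)·1 + (3/100)·2 + (1/20)·3 + (7/100)·4 + (9/100)·5 + (11/100)·6 + (13/100)·7 + (3/20)·8 + (17/100)·9 + (19/100)·10 = 143/20
Expected profit = 143/20 − 2 = 103/20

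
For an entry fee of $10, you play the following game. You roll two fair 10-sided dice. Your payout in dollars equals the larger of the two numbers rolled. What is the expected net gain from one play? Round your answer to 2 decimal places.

-$2.85

Distribution of the larger of the two numbers rolled: 1 w.p. 1/100, 2 w.p. 3/100, 3 w.p. 1/20, 4 w.p. 7/100, 5 w.p. 9/100, 6 w.p. 11/100, …
E[payout] = (1/100)·1 + (3/100)·2 + (1/20)·3 + (7/100)·4 + (9/100)·5 + (11/100)·6 + (13/100)·7 + (3/20)·8 + (17/100)·9 + (19/100)·10 = 143/20
Expected profit = 143/20 − 10 = -57/20 ≈ -$2.85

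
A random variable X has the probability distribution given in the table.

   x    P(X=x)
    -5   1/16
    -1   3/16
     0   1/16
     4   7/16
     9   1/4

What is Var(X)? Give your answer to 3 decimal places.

E[X] = (1/16)·(-5) + (3/16)·(-1) + (1/16)·0 + (7/16)·4 + (1/4)·9 = 7/2
E[X²] = (1/16)·25 + (3/16)·1 + (1/16)·0 + (7/16)·16 + (1/4)·81 = 29
Var(X) = 29 − (7/2)² = 67/4 ≈ 16.750

16.750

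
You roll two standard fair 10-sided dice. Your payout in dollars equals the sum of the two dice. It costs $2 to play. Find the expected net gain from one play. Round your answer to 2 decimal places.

Distribution of the sum of the two dice: 2 w.p. 1/100, 3 w.p. 1/50, 4 w.p. 3/100, 5 w.p. 1/25, 6 w.p. 1/20, 7 w.p. 3/50, …
E[payout] = (1/100)·2 + (1/50)·3 + (3/100)·4 + (1/25)·5 + (1/20)·6 + (3/50)·7 + (7/100)·8 + (2/25)·9 + (9/100)·10 + (1/10)·11 + (9/100)·12 + (2/25)·13 + (7/100)·14 + (3/50)·15 + (1/20)·16 + (1/25)·17 + (3/100)·18 + (1/50)·19 + (1/100)·20 = 11
Expected profit = 11 − 2 = 9 ≈ $9.00

$9.00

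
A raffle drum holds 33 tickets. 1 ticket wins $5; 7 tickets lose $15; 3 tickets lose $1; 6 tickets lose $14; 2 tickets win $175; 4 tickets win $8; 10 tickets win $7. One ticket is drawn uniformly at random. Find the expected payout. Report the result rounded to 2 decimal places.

E[payout] = (1/33)·5 + (7/33)·(-15) + (3/33)·(-1) + (6/33)·(-14) + (2/33)·175 + (4/33)·8 + (10/33)·7 = 265/33
≈ $8.03

$8.03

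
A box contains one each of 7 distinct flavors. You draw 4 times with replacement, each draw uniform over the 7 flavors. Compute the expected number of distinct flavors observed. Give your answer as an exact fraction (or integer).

Let Xⱼ=1 if type j appears at least once. P(Xⱼ=1) = 1 − ((7−1)/7)^4 = 1105/2401.
E[#distinct] = 7·1105/2401 = 1105/343.

1105/343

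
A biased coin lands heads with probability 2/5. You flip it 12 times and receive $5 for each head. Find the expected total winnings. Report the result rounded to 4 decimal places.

$24.0000

E[#heads] = 12·2/5 = 24/5 (linearity over flips).
E[winnings] = 5·24/5 = 24.
≈ 24.0000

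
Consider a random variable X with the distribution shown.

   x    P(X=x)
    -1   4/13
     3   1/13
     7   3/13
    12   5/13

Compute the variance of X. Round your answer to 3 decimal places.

29.822

E[X] = (4/13)·(-1) + (1/13)·3 + (3/13)·7 + (5/13)·12 = 80/13
E[X²] = (4/13)·1 + (1/13)·9 + (3/13)·49 + (5/13)·144 = 880/13
Var(X) = 880/13 − (80/13)² = 5040/169 ≈ 29.822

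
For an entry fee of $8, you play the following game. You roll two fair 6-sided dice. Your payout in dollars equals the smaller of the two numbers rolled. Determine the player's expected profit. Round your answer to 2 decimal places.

-$5.47

Distribution of the smaller of the two numbers rolled: 1 w.p. 11/36, 2 w.p. 1/4, 3 w.p. 7/36, 4 w.p. 5/36, 5 w.p. 1/12, 6 w.p. 1/36
E[payout] = (11/36)·1 + (1/4)·2 + (7/36)·3 + (5/36)·4 + (1/12)·5 + (1/36)·6 = 91/36
Expected profit = 91/36 − 8 = -197/36 ≈ -$5.47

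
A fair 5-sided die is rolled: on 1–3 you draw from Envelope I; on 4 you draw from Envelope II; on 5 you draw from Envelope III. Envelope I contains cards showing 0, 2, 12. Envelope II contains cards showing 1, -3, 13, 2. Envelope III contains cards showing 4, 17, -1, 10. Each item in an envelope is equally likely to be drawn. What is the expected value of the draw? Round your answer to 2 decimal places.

E[X | Envelope I] = (0 + 2 + 12)/3 = 14/3
E[X | Envelope II] = (1 − 3 + 13 + 2)/4 = 13/4
E[X | Envelope III] = (4 + 17 − 1 + 10)/4 = 15/2
E[X] = (3/5)·14/3 + (1/5)·13/4 + (1/5)·15/2 = 99/20 ≈ 4.95

4.95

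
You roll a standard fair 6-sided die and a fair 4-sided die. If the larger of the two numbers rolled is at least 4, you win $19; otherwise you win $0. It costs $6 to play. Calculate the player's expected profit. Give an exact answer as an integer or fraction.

47/8 dollars

E[payout] = (3/8)·0 + (5/8)·19 = 95/8
Expected profit = 95/8 − 6 = 47/8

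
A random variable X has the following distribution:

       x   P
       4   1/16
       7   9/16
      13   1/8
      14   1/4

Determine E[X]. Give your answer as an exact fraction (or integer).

E[X] = (1/16)·4 + (9/16)·7 + (1/8)·13 + (1/4)·14
     = 149/16

149/16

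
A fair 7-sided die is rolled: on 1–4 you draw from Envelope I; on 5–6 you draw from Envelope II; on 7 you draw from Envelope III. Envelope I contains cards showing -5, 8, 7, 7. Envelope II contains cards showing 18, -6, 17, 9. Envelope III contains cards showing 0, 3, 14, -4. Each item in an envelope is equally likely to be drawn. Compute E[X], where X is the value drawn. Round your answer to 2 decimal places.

E[X | Envelope I] = (-5 + 8 + 7 + 7)/4 = 17/4
E[X | Envelope II] = (18 − 6 + 17 + 9)/4 = 19/2
E[X | Envelope III] = (0 + 3 + 14 − 4)/4 = 13/4
E[X] = (4/7)·17/4 + (2/7)·19/2 + (1/7)·13/4 = 157/28 ≈ 5.61

5.61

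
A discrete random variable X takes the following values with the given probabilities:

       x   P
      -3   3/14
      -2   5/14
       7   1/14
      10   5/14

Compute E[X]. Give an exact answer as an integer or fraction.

19/7

E[X] = (3/14)·(-3) + (5/14)·(-2) + (1/14)·7 + (5/14)·10
     = 19/7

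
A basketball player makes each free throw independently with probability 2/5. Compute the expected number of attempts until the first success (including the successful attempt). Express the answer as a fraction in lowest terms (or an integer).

For a geometric distribution, E[trials] = 1/p = 1/(2/5) = 5/2.

5/2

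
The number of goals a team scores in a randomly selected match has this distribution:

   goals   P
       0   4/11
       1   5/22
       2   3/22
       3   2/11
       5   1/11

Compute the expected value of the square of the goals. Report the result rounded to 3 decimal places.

4.682

E[X²] = (4/11)·0 + (5/22)·1 + (3/22)·4 + (2/11)·9 + (1/11)·25
     = 103/22 ≈ 4.682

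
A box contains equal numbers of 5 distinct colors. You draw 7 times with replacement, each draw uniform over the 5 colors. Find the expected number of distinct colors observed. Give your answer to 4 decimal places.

Let Xⱼ=1 if type j appears at least once. P(Xⱼ=1) = 1 − ((5−1)/5)^7 = 61741/78125.
E[#distinct] = 5·61741/78125 = 61741/15625.
≈ 3.9514

3.9514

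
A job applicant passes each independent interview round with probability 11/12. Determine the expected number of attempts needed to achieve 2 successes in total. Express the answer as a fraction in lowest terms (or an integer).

24/11

By linearity (sum of 2 independent geometric waits), E[trials] = 2/p = 2/(11/12) = 24/11.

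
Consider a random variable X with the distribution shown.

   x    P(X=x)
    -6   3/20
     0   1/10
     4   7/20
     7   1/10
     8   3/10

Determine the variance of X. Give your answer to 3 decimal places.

E[X] = (3/20)·(-6) + (1/10)·0 + (7/20)·4 + (1/10)·7 + (3/10)·8 = 18/5
E[X²] = (3/20)·36 + (1/10)·0 + (7/20)·16 + (1/10)·49 + (3/10)·64 = 351/10
Var(X) = 351/10 − (18/5)² = 1107/50 ≈ 22.140

22.140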